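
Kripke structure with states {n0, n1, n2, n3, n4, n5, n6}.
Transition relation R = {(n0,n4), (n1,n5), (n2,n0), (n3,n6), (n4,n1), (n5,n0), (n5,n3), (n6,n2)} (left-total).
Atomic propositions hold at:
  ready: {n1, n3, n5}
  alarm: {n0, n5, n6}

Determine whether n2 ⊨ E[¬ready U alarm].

Sat(¬ready) = {n0, n2, n4, n6}
E[¬ready U alarm]: least fixpoint, start Z0 = Sat(alarm) = {n0, n5, n6}, add states in Sat(¬ready) with some successor in Z. Z1 = {n0, n2, n5, n6}; fixed.
Sat(E[¬ready U alarm]) = {n0, n2, n5, n6}
n2 ∈ Sat(E[¬ready U alarm]) = {n0, n2, n5, n6}, so the formula holds at n2.

Yes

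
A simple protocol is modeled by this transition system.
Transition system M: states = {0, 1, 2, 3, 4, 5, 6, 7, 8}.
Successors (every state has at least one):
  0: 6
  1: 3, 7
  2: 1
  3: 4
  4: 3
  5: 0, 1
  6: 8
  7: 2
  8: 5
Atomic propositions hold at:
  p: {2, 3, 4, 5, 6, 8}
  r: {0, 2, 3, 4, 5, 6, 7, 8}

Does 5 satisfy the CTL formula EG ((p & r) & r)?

Sat(p & r) = {2, 3, 4, 5, 6, 8}
Sat((p & r) & r) = {2, 3, 4, 5, 6, 8}
EG ((p & r) & r): greatest fixpoint, start Z0 = {2, 3, 4, 5, 6, 8}, keep only states in Sat with some successor in Z. Z1 = {3, 4, 6, 8}; Z2 = {3, 4, 6}; Z3 = {3, 4}; fixed.
Sat(EG ((p & r) & r)) = {3, 4}
5 ∉ Sat(EG ((p & r) & r)) = {3, 4}, so the formula does not hold at 5.

No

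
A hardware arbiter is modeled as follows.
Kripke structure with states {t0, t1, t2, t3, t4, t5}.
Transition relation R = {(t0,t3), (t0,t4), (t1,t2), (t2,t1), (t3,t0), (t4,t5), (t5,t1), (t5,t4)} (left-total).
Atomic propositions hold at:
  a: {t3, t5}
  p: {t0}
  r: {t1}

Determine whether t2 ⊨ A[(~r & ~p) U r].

Sat(~r) = {t0, t2, t3, t4, t5}
Sat(~p) = {t1, t2, t3, t4, t5}
Sat(~r & ~p) = {t2, t3, t4, t5}
A[(~r & ~p) U r]: least fixpoint, start Z0 = Sat(r) = {t1}, add states in Sat(~r & ~p) with every successor in Z. Z1 = {t1, t2}; fixed.
Sat(A[(~r & ~p) U r]) = {t1, t2}
t2 ∈ Sat(A[(~r & ~p) U r]) = {t1, t2}, so the formula holds at t2.

Yes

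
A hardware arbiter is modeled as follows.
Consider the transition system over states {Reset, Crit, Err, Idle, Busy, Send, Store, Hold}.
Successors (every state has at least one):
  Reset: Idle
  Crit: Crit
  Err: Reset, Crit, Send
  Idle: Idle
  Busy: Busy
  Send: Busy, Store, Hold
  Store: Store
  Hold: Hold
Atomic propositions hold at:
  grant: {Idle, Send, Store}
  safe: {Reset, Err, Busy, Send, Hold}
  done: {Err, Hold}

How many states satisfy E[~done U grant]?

4

Sat(~done) = {Reset, Crit, Idle, Busy, Send, Store}
E[~done U grant]: least fixpoint, start Z0 = Sat(grant) = {Idle, Send, Store}, add states in Sat(~done) with some successor in Z. Z1 = {Reset, Idle, Send, Store}; fixed.
Sat(E[~done U grant]) = {Reset, Idle, Send, Store}
|Sat(E[~done U grant])| = |{Reset, Idle, Send, Store}| = 4.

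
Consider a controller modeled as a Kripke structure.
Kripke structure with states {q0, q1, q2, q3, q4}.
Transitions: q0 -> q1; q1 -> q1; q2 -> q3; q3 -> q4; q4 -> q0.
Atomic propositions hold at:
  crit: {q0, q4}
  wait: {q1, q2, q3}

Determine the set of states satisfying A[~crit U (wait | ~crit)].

{q1, q2, q3}

Sat(~crit) = {q1, q2, q3}
Sat(wait | ~crit) = {q1, q2, q3}
A[~crit U (wait | ~crit)]: least fixpoint, start Z0 = Sat((wait | ~crit)) = {q1, q2, q3}, add states in Sat(~crit) with every successor in Z. Already a fixed point.
Sat(A[~crit U (wait | ~crit)]) = {q1, q2, q3}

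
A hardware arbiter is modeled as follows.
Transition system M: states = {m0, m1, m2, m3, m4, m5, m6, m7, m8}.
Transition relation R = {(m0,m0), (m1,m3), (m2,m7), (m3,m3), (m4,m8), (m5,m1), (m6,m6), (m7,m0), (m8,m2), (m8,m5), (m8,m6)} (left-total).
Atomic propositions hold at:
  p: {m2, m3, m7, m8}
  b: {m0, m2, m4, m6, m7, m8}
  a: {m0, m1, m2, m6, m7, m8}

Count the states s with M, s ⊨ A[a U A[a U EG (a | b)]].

Sat(a | b) = {m0, m1, m2, m4, m6, m7, m8}
EG (a | b): greatest fixpoint, start Z0 = {m0, m1, m2, m4, m6, m7, m8}, keep only states in Sat with some successor in Z. Z1 = {m0, m2, m4, m6, m7, m8}; fixed.
Sat(EG (a | b)) = {m0, m2, m4, m6, m7, m8}
A[a U EG (a | b)]: least fixpoint, start Z0 = Sat(EG (a | b)) = {m0, m2, m4, m6, m7, m8}, add states in Sat(a) with every successor in Z. Already a fixed point.
Sat(A[a U EG (a | b)]) = {m0, m2, m4, m6, m7, m8}
A[a U A[a U EG (a | b)]]: least fixpoint, start Z0 = Sat(A[a U EG (a | b)]) = {m0, m2, m4, m6, m7, m8}, add states in Sat(a) with every successor in Z. Already a fixed point.
Sat(A[a U A[a U EG (a | b)]]) = {m0, m2, m4, m6, m7, m8}
|Sat(A[a U A[a U EG (a | b)]])| = |{m0, m2, m4, m6, m7, m8}| = 6.

6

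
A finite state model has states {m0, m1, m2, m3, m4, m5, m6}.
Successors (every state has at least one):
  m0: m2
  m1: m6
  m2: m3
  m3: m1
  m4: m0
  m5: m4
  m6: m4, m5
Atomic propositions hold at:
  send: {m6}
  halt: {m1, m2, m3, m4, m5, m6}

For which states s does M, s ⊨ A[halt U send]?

A[halt U send]: least fixpoint, start Z0 = Sat(send) = {m6}, add states in Sat(halt) with every successor in Z. Z1 = {m1, m6}; Z2 = {m1, m3, m6}; Z3 = {m1, m2, m3, m6}; fixed.
Sat(A[halt U send]) = {m1, m2, m3, m6}

{m1, m2, m3, m6}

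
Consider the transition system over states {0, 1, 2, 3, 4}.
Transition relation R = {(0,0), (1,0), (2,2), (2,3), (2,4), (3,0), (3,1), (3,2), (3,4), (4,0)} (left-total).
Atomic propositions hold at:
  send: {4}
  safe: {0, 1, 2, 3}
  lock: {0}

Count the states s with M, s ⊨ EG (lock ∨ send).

Sat(lock ∨ send) = {0, 4}
EG (lock ∨ send): greatest fixpoint, start Z0 = {0, 4}, keep only states in Sat with some successor in Z. Already a fixed point.
Sat(EG (lock ∨ send)) = {0, 4}
|Sat(EG (lock ∨ send))| = |{0, 4}| = 2.

2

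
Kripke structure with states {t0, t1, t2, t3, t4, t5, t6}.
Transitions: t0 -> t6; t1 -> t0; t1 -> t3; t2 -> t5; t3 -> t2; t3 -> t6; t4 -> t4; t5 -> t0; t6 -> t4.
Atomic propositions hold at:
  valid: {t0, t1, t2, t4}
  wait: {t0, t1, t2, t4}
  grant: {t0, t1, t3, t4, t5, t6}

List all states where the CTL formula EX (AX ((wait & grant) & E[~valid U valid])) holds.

{t0, t2, t3, t4, t6}

Sat(wait & grant) = {t0, t1, t4}
Sat(~valid) = {t3, t5, t6}
E[~valid U valid]: least fixpoint, start Z0 = Sat(valid) = {t0, t1, t2, t4}, add states in Sat(~valid) with some successor in Z. Z1 = {t0, t1, t2, t3, t4, t5, t6}; fixed.
Sat(E[~valid U valid]) = {t0, t1, t2, t3, t4, t5, t6}
Sat((wait & grant) & E[~valid U valid]) = {t0, t1, t4}
Sat(AX ((wait & grant) & E[~valid U valid])) = {s : every successor in {t0, t1, t4}} = {t4, t5, t6}
Sat(EX (AX ((wait & grant) & E[~valid U valid]))) = {s : some successor in {t4, t5, t6}} = {t0, t2, t3, t4, t6}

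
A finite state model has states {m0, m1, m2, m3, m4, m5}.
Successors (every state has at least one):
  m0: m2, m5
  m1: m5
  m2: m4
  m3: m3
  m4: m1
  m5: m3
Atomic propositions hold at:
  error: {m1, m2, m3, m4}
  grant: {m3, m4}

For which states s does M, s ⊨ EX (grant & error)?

Sat(grant & error) = {m3, m4}
Sat(EX (grant & error)) = {s : some successor in {m3, m4}} = {m2, m3, m5}

{m2, m3, m5}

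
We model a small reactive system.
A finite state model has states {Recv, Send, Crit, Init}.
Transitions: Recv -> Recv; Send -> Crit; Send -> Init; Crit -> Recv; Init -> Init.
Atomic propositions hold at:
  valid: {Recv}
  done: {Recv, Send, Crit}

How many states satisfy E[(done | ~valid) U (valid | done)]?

3

Sat(~valid) = {Send, Crit, Init}
Sat(done | ~valid) = {Recv, Send, Crit, Init}
Sat(valid | done) = {Recv, Send, Crit}
E[(done | ~valid) U (valid | done)]: least fixpoint, start Z0 = Sat((valid | done)) = {Recv, Send, Crit}, add states in Sat(done | ~valid) with some successor in Z. Already a fixed point.
Sat(E[(done | ~valid) U (valid | done)]) = {Recv, Send, Crit}
|Sat(E[(done | ~valid) U (valid | done)])| = |{Recv, Send, Crit}| = 3.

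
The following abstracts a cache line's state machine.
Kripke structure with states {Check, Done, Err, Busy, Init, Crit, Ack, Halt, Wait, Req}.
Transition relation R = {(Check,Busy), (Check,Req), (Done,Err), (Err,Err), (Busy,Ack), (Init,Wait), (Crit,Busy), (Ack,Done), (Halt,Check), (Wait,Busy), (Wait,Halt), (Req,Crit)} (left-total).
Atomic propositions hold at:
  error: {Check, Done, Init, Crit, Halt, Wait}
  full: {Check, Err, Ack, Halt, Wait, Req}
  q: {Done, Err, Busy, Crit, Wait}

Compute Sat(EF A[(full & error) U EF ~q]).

{Check, Busy, Init, Crit, Ack, Halt, Wait, Req}

Sat(full & error) = {Check, Halt, Wait}
Sat(~q) = {Check, Init, Ack, Halt, Req}
EF ~q: least fixpoint, start Z0 = {Check, Init, Ack, Halt, Req}, add states with some successor in Z. Z1 = {Check, Busy, Init, Ack, Halt, Wait, Req}; Z2 = {Check, Busy, Init, Crit, Ack, Halt, Wait, Req}; fixed.
Sat(EF ~q) = {Check, Busy, Init, Crit, Ack, Halt, Wait, Req}
A[(full & error) U EF ~q]: least fixpoint, start Z0 = Sat(EF ~q) = {Check, Busy, Init, Crit, Ack, Halt, Wait, Req}, add states in Sat(full & error) with every successor in Z. Already a fixed point.
Sat(A[(full & error) U EF ~q]) = {Check, Busy, Init, Crit, Ack, Halt, Wait, Req}
EF A[(full & error) U EF ~q]: least fixpoint, start Z0 = {Check, Busy, Init, Crit, Ack, Halt, Wait, Req}, add states with some successor in Z. Already a fixed point.
Sat(EF A[(full & error) U EF ~q]) = {Check, Busy, Init, Crit, Ack, Halt, Wait, Req}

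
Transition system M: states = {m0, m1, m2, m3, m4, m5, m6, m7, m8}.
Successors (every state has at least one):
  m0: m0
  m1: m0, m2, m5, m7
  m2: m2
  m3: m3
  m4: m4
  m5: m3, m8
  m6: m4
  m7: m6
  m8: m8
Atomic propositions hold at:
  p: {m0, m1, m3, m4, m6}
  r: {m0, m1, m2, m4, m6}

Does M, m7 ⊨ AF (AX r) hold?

Sat(AX r) = {s : every successor in {m0, m1, m2, m4, m6}} = {m0, m2, m4, m6, m7}
AF (AX r): least fixpoint, start Z0 = {m0, m2, m4, m6, m7}, add states with every successor in Z. Already a fixed point.
Sat(AF (AX r)) = {m0, m2, m4, m6, m7}
m7 ∈ Sat(AF (AX r)) = {m0, m2, m4, m6, m7}, so the formula holds at m7.

Yes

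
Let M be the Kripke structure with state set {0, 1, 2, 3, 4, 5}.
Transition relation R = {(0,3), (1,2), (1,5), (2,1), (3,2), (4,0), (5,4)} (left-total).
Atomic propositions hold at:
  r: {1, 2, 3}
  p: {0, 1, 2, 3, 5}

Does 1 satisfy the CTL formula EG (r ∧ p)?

Sat(r ∧ p) = {1, 2, 3}
EG (r ∧ p): greatest fixpoint, start Z0 = {1, 2, 3}, keep only states in Sat with some successor in Z. Already a fixed point.
Sat(EG (r ∧ p)) = {1, 2, 3}
1 ∈ Sat(EG (r ∧ p)) = {1, 2, 3}, so the formula holds at 1.

Yes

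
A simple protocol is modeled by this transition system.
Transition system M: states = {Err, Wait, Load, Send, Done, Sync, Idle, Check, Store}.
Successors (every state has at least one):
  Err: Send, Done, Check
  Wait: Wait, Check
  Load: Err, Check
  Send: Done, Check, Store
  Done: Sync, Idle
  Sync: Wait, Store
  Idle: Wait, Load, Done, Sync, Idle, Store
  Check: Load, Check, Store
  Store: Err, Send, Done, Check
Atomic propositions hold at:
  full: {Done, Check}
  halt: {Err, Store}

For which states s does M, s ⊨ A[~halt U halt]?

Sat(~halt) = {Wait, Load, Send, Done, Sync, Idle, Check}
A[~halt U halt]: least fixpoint, start Z0 = Sat(halt) = {Err, Store}, add states in Sat(~halt) with every successor in Z. Already a fixed point.
Sat(A[~halt U halt]) = {Err, Store}

{Err, Store}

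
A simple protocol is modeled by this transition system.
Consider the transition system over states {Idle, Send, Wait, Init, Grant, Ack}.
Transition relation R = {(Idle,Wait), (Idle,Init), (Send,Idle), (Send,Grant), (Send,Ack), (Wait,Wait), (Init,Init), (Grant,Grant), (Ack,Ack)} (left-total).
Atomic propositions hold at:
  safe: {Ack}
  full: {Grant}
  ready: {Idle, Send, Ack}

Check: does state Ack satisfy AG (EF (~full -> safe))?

Yes

Sat(~full) = {Idle, Send, Wait, Init, Ack}
Sat(~full -> safe) = {Grant, Ack}
EF (~full -> safe): least fixpoint, start Z0 = {Grant, Ack}, add states with some successor in Z. Z1 = {Send, Grant, Ack}; fixed.
Sat(EF (~full -> safe)) = {Send, Grant, Ack}
AG (EF (~full -> safe)): greatest fixpoint, start Z0 = {Send, Grant, Ack}, keep only states in Sat with every successor in Z. Z1 = {Grant, Ack}; fixed.
Sat(AG (EF (~full -> safe))) = {Grant, Ack}
Ack ∈ Sat(AG (EF (~full -> safe))) = {Grant, Ack}, so the formula holds at Ack.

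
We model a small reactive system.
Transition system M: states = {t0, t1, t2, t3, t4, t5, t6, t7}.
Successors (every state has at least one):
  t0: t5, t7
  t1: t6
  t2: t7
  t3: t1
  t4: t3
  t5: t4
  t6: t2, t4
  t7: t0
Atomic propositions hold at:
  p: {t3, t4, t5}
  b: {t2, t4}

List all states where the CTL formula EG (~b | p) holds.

{t0, t1, t3, t4, t5, t6, t7}

Sat(~b) = {t0, t1, t3, t5, t6, t7}
Sat(~b | p) = {t0, t1, t3, t4, t5, t6, t7}
EG (~b | p): greatest fixpoint, start Z0 = {t0, t1, t3, t4, t5, t6, t7}, keep only states in Sat with some successor in Z. Already a fixed point.
Sat(EG (~b | p)) = {t0, t1, t3, t4, t5, t6, t7}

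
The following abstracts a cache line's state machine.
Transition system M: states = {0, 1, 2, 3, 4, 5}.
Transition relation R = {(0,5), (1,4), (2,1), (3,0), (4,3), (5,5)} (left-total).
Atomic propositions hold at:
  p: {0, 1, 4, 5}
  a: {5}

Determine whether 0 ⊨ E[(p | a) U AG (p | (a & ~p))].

Sat(p | a) = {0, 1, 4, 5}
Sat(~p) = {2, 3}
Sat(a & ~p) = ∅
Sat(p | (a & ~p)) = {0, 1, 4, 5}
AG (p | (a & ~p)): greatest fixpoint, start Z0 = {0, 1, 4, 5}, keep only states in Sat with every successor in Z. Z1 = {0, 1, 5}; Z2 = {0, 5}; fixed.
Sat(AG (p | (a & ~p))) = {0, 5}
E[(p | a) U AG (p | (a & ~p))]: least fixpoint, start Z0 = Sat(AG (p | (a & ~p))) = {0, 5}, add states in Sat(p | a) with some successor in Z. Already a fixed point.
Sat(E[(p | a) U AG (p | (a & ~p))]) = {0, 5}
0 ∈ Sat(E[(p | a) U AG (p | (a & ~p))]) = {0, 5}, so the formula holds at 0.

Yes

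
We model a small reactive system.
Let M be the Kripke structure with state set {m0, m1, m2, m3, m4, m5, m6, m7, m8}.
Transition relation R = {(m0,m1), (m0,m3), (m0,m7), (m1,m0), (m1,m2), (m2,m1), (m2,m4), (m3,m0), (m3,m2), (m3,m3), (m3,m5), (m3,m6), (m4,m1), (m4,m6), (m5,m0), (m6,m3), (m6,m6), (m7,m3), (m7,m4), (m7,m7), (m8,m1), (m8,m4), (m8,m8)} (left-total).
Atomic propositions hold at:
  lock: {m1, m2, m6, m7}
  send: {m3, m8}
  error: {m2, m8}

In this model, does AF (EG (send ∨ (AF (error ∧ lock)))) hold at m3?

Yes

Sat(error ∧ lock) = {m2}
AF (error ∧ lock): least fixpoint, start Z0 = {m2}, add states with every successor in Z. Already a fixed point.
Sat(AF (error ∧ lock)) = {m2}
Sat(send ∨ (AF (error ∧ lock))) = {m2, m3, m8}
EG (send ∨ (AF (error ∧ lock))): greatest fixpoint, start Z0 = {m2, m3, m8}, keep only states in Sat with some successor in Z. Z1 = {m3, m8}; fixed.
Sat(EG (send ∨ (AF (error ∧ lock)))) = {m3, m8}
AF (EG (send ∨ (AF (error ∧ lock)))): least fixpoint, start Z0 = {m3, m8}, add states with every successor in Z. Already a fixed point.
Sat(AF (EG (send ∨ (AF (error ∧ lock))))) = {m3, m8}
m3 ∈ Sat(AF (EG (send ∨ (AF (error ∧ lock))))) = {m3, m8}, so the formula holds at m3.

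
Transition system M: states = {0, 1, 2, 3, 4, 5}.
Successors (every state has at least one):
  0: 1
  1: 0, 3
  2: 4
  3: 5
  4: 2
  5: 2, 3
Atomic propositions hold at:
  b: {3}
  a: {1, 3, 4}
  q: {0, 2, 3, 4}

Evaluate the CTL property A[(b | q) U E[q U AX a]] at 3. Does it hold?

Sat(b | q) = {0, 2, 3, 4}
Sat(AX a) = {s : every successor in {1, 3, 4}} = {0, 2}
E[q U AX a]: least fixpoint, start Z0 = Sat(AX a) = {0, 2}, add states in Sat(q) with some successor in Z. Z1 = {0, 2, 4}; fixed.
Sat(E[q U AX a]) = {0, 2, 4}
A[(b | q) U E[q U AX a]]: least fixpoint, start Z0 = Sat(E[q U AX a]) = {0, 2, 4}, add states in Sat(b | q) with every successor in Z. Already a fixed point.
Sat(A[(b | q) U E[q U AX a]]) = {0, 2, 4}
3 ∉ Sat(A[(b | q) U E[q U AX a]]) = {0, 2, 4}, so the formula does not hold at 3.

No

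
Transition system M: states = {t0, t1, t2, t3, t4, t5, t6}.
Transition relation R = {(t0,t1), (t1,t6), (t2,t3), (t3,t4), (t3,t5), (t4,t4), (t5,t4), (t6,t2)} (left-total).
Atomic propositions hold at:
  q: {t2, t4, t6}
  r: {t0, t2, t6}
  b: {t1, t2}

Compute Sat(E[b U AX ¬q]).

Sat(¬q) = {t0, t1, t3, t5}
Sat(AX ¬q) = {s : every successor in {t0, t1, t3, t5}} = {t0, t2}
E[b U AX ¬q]: least fixpoint, start Z0 = Sat(AX ¬q) = {t0, t2}, add states in Sat(b) with some successor in Z. Already a fixed point.
Sat(E[b U AX ¬q]) = {t0, t2}

{t0, t2}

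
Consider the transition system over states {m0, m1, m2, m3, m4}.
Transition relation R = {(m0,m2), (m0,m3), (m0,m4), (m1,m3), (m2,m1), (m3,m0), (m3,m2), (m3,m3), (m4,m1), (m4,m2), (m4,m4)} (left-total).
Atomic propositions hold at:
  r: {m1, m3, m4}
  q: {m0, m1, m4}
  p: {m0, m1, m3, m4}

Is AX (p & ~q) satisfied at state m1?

Yes

Sat(~q) = {m2, m3}
Sat(p & ~q) = {m3}
Sat(AX (p & ~q)) = {s : every successor in {m3}} = {m1}
m1 ∈ Sat(AX (p & ~q)) = {m1}, so the formula holds at m1.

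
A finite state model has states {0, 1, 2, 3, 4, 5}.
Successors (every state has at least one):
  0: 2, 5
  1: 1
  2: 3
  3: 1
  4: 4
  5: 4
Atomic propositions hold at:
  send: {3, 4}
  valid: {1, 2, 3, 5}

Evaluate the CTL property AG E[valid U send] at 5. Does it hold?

E[valid U send]: least fixpoint, start Z0 = Sat(send) = {3, 4}, add states in Sat(valid) with some successor in Z. Z1 = {2, 3, 4, 5}; fixed.
Sat(E[valid U send]) = {2, 3, 4, 5}
AG E[valid U send]: greatest fixpoint, start Z0 = {2, 3, 4, 5}, keep only states in Sat with every successor in Z. Z1 = {2, 4, 5}; Z2 = {4, 5}; fixed.
Sat(AG E[valid U send]) = {4, 5}
5 ∈ Sat(AG E[valid U send]) = {4, 5}, so the formula holds at 5.

Yes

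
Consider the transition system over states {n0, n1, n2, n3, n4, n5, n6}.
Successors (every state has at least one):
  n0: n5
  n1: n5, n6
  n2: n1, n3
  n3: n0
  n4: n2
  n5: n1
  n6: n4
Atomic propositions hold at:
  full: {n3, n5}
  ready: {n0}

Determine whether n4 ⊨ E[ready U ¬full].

Yes

Sat(¬full) = {n0, n1, n2, n4, n6}
E[ready U ¬full]: least fixpoint, start Z0 = Sat(¬full) = {n0, n1, n2, n4, n6}, add states in Sat(ready) with some successor in Z. Already a fixed point.
Sat(E[ready U ¬full]) = {n0, n1, n2, n4, n6}
n4 ∈ Sat(E[ready U ¬full]) = {n0, n1, n2, n4, n6}, so the formula holds at n4.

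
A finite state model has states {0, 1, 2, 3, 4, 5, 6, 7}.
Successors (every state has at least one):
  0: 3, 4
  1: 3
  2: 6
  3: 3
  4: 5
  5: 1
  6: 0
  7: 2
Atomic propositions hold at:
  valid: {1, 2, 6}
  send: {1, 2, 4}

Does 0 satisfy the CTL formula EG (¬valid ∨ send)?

Yes

Sat(¬valid) = {0, 3, 4, 5, 7}
Sat(¬valid ∨ send) = {0, 1, 2, 3, 4, 5, 7}
EG (¬valid ∨ send): greatest fixpoint, start Z0 = {0, 1, 2, 3, 4, 5, 7}, keep only states in Sat with some successor in Z. Z1 = {0, 1, 3, 4, 5, 7}; Z2 = {0, 1, 3, 4, 5}; fixed.
Sat(EG (¬valid ∨ send)) = {0, 1, 3, 4, 5}
0 ∈ Sat(EG (¬valid ∨ send)) = {0, 1, 3, 4, 5}, so the formula holds at 0.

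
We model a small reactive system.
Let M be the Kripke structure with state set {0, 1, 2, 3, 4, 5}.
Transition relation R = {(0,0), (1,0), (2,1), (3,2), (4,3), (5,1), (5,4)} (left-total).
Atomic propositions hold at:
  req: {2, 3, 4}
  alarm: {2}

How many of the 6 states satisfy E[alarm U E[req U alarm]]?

3

E[req U alarm]: least fixpoint, start Z0 = Sat(alarm) = {2}, add states in Sat(req) with some successor in Z. Z1 = {2, 3}; Z2 = {2, 3, 4}; fixed.
Sat(E[req U alarm]) = {2, 3, 4}
E[alarm U E[req U alarm]]: least fixpoint, start Z0 = Sat(E[req U alarm]) = {2, 3, 4}, add states in Sat(alarm) with some successor in Z. Already a fixed point.
Sat(E[alarm U E[req U alarm]]) = {2, 3, 4}
|Sat(E[alarm U E[req U alarm]])| = |{2, 3, 4}| = 3.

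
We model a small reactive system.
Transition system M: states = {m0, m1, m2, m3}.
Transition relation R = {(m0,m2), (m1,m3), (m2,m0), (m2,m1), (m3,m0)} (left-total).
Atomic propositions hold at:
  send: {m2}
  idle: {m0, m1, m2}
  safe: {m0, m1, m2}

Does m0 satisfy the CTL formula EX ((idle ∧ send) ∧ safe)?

Sat(idle ∧ send) = {m2}
Sat((idle ∧ send) ∧ safe) = {m2}
Sat(EX ((idle ∧ send) ∧ safe)) = {s : some successor in {m2}} = {m0}
m0 ∈ Sat(EX ((idle ∧ send) ∧ safe)) = {m0}, so the formula holds at m0.

Yes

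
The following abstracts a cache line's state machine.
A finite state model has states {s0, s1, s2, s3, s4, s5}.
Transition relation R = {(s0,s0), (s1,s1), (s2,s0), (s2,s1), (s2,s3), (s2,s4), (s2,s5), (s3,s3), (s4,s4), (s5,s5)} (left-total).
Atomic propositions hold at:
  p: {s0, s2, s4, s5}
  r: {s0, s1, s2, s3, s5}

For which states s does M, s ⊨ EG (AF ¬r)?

Sat(¬r) = {s4}
AF ¬r: least fixpoint, start Z0 = {s4}, add states with every successor in Z. Already a fixed point.
Sat(AF ¬r) = {s4}
EG (AF ¬r): greatest fixpoint, start Z0 = {s4}, keep only states in Sat with some successor in Z. Already a fixed point.
Sat(EG (AF ¬r)) = {s4}

{s4}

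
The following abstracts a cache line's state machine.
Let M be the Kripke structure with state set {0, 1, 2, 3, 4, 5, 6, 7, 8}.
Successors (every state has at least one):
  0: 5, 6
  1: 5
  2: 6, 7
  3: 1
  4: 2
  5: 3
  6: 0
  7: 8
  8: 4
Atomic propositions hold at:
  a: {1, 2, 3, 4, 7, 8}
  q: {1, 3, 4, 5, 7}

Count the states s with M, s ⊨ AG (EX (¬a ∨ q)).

5

Sat(¬a) = {0, 5, 6}
Sat(¬a ∨ q) = {0, 1, 3, 4, 5, 6, 7}
Sat(EX (¬a ∨ q)) = {s : some successor in {0, 1, 3, 4, 5, 6, 7}} = {0, 1, 2, 3, 5, 6, 8}
AG (EX (¬a ∨ q)): greatest fixpoint, start Z0 = {0, 1, 2, 3, 5, 6, 8}, keep only states in Sat with every successor in Z. Z1 = {0, 1, 3, 5, 6}; fixed.
Sat(AG (EX (¬a ∨ q))) = {0, 1, 3, 5, 6}
|Sat(AG (EX (¬a ∨ q)))| = |{0, 1, 3, 5, 6}| = 5.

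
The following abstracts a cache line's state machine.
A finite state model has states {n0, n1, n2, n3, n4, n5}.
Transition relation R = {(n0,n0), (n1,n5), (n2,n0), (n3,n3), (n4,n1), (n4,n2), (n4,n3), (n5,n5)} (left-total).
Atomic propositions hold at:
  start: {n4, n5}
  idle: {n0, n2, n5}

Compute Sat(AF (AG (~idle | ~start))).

Sat(~idle) = {n1, n3, n4}
Sat(~start) = {n0, n1, n2, n3}
Sat(~idle | ~start) = {n0, n1, n2, n3, n4}
AG (~idle | ~start): greatest fixpoint, start Z0 = {n0, n1, n2, n3, n4}, keep only states in Sat with every successor in Z. Z1 = {n0, n2, n3, n4}; Z2 = {n0, n2, n3}; fixed.
Sat(AG (~idle | ~start)) = {n0, n2, n3}
AF (AG (~idle | ~start)): least fixpoint, start Z0 = {n0, n2, n3}, add states with every successor in Z. Already a fixed point.
Sat(AF (AG (~idle | ~start))) = {n0, n2, n3}

{n0, n2, n3}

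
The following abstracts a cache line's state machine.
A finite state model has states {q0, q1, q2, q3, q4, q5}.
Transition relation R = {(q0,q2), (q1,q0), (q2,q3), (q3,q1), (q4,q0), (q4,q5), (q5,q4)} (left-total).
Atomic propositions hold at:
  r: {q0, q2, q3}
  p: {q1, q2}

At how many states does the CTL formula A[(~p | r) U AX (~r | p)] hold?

5

Sat(~p) = {q0, q3, q4, q5}
Sat(~p | r) = {q0, q2, q3, q4, q5}
Sat(~r) = {q1, q4, q5}
Sat(~r | p) = {q1, q2, q4, q5}
Sat(AX (~r | p)) = {s : every successor in {q1, q2, q4, q5}} = {q0, q3, q5}
A[(~p | r) U AX (~r | p)]: least fixpoint, start Z0 = Sat(AX (~r | p)) = {q0, q3, q5}, add states in Sat(~p | r) with every successor in Z. Z1 = {q0, q2, q3, q4, q5}; fixed.
Sat(A[(~p | r) U AX (~r | p)]) = {q0, q2, q3, q4, q5}
|Sat(A[(~p | r) U AX (~r | p)])| = |{q0, q2, q3, q4, q5}| = 5.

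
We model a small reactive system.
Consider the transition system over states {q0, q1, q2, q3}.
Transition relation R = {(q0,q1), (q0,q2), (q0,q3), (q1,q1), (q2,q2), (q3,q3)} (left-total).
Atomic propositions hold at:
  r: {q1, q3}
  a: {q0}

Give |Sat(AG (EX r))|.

Sat(EX r) = {s : some successor in {q1, q3}} = {q0, q1, q3}
AG (EX r): greatest fixpoint, start Z0 = {q0, q1, q3}, keep only states in Sat with every successor in Z. Z1 = {q1, q3}; fixed.
Sat(AG (EX r)) = {q1, q3}
|Sat(AG (EX r))| = |{q1, q3}| = 2.

2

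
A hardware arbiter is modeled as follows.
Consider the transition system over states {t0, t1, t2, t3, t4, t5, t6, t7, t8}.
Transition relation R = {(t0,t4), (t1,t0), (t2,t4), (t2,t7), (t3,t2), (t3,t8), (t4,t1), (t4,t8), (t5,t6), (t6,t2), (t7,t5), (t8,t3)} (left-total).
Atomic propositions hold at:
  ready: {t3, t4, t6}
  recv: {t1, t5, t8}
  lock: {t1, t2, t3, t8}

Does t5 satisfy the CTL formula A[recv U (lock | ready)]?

Yes

Sat(lock | ready) = {t1, t2, t3, t4, t6, t8}
A[recv U (lock | ready)]: least fixpoint, start Z0 = Sat((lock | ready)) = {t1, t2, t3, t4, t6, t8}, add states in Sat(recv) with every successor in Z. Z1 = {t1, t2, t3, t4, t5, t6, t8}; fixed.
Sat(A[recv U (lock | ready)]) = {t1, t2, t3, t4, t5, t6, t8}
t5 ∈ Sat(A[recv U (lock | ready)]) = {t1, t2, t3, t4, t5, t6, t8}, so the formula holds at t5.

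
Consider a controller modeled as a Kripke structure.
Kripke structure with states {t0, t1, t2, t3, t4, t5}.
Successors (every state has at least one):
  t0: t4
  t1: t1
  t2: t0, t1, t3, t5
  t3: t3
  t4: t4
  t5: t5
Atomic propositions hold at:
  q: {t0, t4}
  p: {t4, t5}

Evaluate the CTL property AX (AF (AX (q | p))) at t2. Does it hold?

No

Sat(q | p) = {t0, t4, t5}
Sat(AX (q | p)) = {s : every successor in {t0, t4, t5}} = {t0, t4, t5}
AF (AX (q | p)): least fixpoint, start Z0 = {t0, t4, t5}, add states with every successor in Z. Already a fixed point.
Sat(AF (AX (q | p))) = {t0, t4, t5}
Sat(AX (AF (AX (q | p)))) = {s : every successor in {t0, t4, t5}} = {t0, t4, t5}
t2 ∉ Sat(AX (AF (AX (q | p)))) = {t0, t4, t5}, so the formula does not hold at t2.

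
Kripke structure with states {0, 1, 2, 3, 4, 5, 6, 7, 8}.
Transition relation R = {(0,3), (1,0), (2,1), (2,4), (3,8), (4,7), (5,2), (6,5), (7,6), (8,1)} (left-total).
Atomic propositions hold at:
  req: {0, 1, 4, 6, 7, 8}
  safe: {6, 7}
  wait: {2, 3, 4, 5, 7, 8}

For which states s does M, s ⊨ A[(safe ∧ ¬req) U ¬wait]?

Sat(¬req) = {2, 3, 5}
Sat(safe ∧ ¬req) = ∅
Sat(¬wait) = {0, 1, 6}
A[(safe ∧ ¬req) U ¬wait]: least fixpoint, start Z0 = Sat(¬wait) = {0, 1, 6}, add states in Sat(safe ∧ ¬req) with every successor in Z. Already a fixed point.
Sat(A[(safe ∧ ¬req) U ¬wait]) = {0, 1, 6}

{0, 1, 6}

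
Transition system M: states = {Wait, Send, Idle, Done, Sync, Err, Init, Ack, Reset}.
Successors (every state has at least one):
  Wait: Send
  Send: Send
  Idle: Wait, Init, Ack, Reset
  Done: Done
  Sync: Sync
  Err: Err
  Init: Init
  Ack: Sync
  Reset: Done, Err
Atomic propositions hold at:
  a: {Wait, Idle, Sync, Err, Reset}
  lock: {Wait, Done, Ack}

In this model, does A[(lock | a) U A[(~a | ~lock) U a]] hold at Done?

Sat(lock | a) = {Wait, Idle, Done, Sync, Err, Ack, Reset}
Sat(~a) = {Send, Done, Init, Ack}
Sat(~lock) = {Send, Idle, Sync, Err, Init, Reset}
Sat(~a | ~lock) = {Send, Idle, Done, Sync, Err, Init, Ack, Reset}
A[(~a | ~lock) U a]: least fixpoint, start Z0 = Sat(a) = {Wait, Idle, Sync, Err, Reset}, add states in Sat(~a | ~lock) with every successor in Z. Z1 = {Wait, Idle, Sync, Err, Ack, Reset}; fixed.
Sat(A[(~a | ~lock) U a]) = {Wait, Idle, Sync, Err, Ack, Reset}
A[(lock | a) U A[(~a | ~lock) U a]]: least fixpoint, start Z0 = Sat(A[(~a | ~lock) U a]) = {Wait, Idle, Sync, Err, Ack, Reset}, add states in Sat(lock | a) with every successor in Z. Already a fixed point.
Sat(A[(lock | a) U A[(~a | ~lock) U a]]) = {Wait, Idle, Sync, Err, Ack, Reset}
Done ∉ Sat(A[(lock | a) U A[(~a | ~lock) U a]]) = {Wait, Idle, Sync, Err, Ack, Reset}, so the formula does not hold at Done.

No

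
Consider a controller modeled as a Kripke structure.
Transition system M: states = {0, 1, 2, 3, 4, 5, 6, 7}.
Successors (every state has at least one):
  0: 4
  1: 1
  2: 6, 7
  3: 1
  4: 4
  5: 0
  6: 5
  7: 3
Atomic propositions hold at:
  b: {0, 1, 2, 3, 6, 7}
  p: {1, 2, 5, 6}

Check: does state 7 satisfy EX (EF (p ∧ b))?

Yes

Sat(p ∧ b) = {1, 2, 6}
EF (p ∧ b): least fixpoint, start Z0 = {1, 2, 6}, add states with some successor in Z. Z1 = {1, 2, 3, 6}; Z2 = {1, 2, 3, 6, 7}; fixed.
Sat(EF (p ∧ b)) = {1, 2, 3, 6, 7}
Sat(EX (EF (p ∧ b))) = {s : some successor in {1, 2, 3, 6, 7}} = {1, 2, 3, 7}
7 ∈ Sat(EX (EF (p ∧ b))) = {1, 2, 3, 7}, so the formula holds at 7.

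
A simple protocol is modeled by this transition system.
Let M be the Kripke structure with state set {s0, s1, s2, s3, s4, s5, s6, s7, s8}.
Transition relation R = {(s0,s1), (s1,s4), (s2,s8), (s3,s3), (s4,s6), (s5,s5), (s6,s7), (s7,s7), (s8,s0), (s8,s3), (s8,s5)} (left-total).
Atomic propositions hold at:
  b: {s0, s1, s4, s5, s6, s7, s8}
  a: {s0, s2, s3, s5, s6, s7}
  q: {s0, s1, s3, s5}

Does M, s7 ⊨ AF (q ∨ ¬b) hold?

No

Sat(¬b) = {s2, s3}
Sat(q ∨ ¬b) = {s0, s1, s2, s3, s5}
AF (q ∨ ¬b): least fixpoint, start Z0 = {s0, s1, s2, s3, s5}, add states with every successor in Z. Z1 = {s0, s1, s2, s3, s5, s8}; fixed.
Sat(AF (q ∨ ¬b)) = {s0, s1, s2, s3, s5, s8}
s7 ∉ Sat(AF (q ∨ ¬b)) = {s0, s1, s2, s3, s5, s8}, so the formula does not hold at s7.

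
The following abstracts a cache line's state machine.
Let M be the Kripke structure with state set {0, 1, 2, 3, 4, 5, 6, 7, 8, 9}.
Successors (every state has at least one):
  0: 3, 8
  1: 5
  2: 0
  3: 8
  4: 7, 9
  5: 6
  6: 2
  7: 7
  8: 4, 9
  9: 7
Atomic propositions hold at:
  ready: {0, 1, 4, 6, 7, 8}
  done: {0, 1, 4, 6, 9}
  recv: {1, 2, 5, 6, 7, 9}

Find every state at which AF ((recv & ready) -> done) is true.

{0, 1, 2, 3, 4, 5, 6, 8, 9}

Sat(recv & ready) = {1, 6, 7}
Sat((recv & ready) -> done) = {0, 1, 2, 3, 4, 5, 6, 8, 9}
AF ((recv & ready) -> done): least fixpoint, start Z0 = {0, 1, 2, 3, 4, 5, 6, 8, 9}, add states with every successor in Z. Already a fixed point.
Sat(AF ((recv & ready) -> done)) = {0, 1, 2, 3, 4, 5, 6, 8, 9}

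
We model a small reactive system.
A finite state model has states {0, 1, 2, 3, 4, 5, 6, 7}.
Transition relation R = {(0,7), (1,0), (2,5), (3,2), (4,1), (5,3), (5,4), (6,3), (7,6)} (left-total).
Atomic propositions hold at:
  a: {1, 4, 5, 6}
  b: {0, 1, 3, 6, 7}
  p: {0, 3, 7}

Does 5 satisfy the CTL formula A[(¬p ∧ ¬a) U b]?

No

Sat(¬p) = {1, 2, 4, 5, 6}
Sat(¬a) = {0, 2, 3, 7}
Sat(¬p ∧ ¬a) = {2}
A[(¬p ∧ ¬a) U b]: least fixpoint, start Z0 = Sat(b) = {0, 1, 3, 6, 7}, add states in Sat(¬p ∧ ¬a) with every successor in Z. Already a fixed point.
Sat(A[(¬p ∧ ¬a) U b]) = {0, 1, 3, 6, 7}
5 ∉ Sat(A[(¬p ∧ ¬a) U b]) = {0, 1, 3, 6, 7}, so the formula does not hold at 5.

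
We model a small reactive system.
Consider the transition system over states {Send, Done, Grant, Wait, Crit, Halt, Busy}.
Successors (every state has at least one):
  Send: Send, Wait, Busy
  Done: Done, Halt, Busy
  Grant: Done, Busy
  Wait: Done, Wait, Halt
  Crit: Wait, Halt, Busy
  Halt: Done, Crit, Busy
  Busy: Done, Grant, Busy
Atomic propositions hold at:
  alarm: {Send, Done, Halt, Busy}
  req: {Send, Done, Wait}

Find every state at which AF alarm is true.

AF alarm: least fixpoint, start Z0 = {Send, Done, Halt, Busy}, add states with every successor in Z. Z1 = {Send, Done, Grant, Halt, Busy}; fixed.
Sat(AF alarm) = {Send, Done, Grant, Halt, Busy}

{Send, Done, Grant, Halt, Busy}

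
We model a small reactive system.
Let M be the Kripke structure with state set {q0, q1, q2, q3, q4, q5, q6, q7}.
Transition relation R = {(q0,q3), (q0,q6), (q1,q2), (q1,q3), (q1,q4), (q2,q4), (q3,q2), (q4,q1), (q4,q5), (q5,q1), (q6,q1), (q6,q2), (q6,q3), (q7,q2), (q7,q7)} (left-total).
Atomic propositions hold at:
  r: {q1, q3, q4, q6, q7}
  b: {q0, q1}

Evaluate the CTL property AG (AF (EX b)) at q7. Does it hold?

No

Sat(EX b) = {s : some successor in {q0, q1}} = {q4, q5, q6}
AF (EX b): least fixpoint, start Z0 = {q4, q5, q6}, add states with every successor in Z. Z1 = {q2, q4, q5, q6}; Z2 = {q2, q3, q4, q5, q6}; Z3 = {q0, q1, q2, q3, q4, q5, q6}; fixed.
Sat(AF (EX b)) = {q0, q1, q2, q3, q4, q5, q6}
AG (AF (EX b)): greatest fixpoint, start Z0 = {q0, q1, q2, q3, q4, q5, q6}, keep only states in Sat with every successor in Z. Already a fixed point.
Sat(AG (AF (EX b))) = {q0, q1, q2, q3, q4, q5, q6}
q7 ∉ Sat(AG (AF (EX b))) = {q0, q1, q2, q3, q4, q5, q6}, so the formula does not hold at q7.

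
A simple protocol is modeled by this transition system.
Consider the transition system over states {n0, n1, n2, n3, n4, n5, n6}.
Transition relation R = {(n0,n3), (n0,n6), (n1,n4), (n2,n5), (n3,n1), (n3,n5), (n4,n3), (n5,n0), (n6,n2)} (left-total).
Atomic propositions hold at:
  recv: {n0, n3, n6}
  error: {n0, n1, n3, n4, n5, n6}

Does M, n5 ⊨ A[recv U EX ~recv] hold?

No

Sat(~recv) = {n1, n2, n4, n5}
Sat(EX ~recv) = {s : some successor in {n1, n2, n4, n5}} = {n1, n2, n3, n6}
A[recv U EX ~recv]: least fixpoint, start Z0 = Sat(EX ~recv) = {n1, n2, n3, n6}, add states in Sat(recv) with every successor in Z. Z1 = {n0, n1, n2, n3, n6}; fixed.
Sat(A[recv U EX ~recv]) = {n0, n1, n2, n3, n6}
n5 ∉ Sat(A[recv U EX ~recv]) = {n0, n1, n2, n3, n6}, so the formula does not hold at n5.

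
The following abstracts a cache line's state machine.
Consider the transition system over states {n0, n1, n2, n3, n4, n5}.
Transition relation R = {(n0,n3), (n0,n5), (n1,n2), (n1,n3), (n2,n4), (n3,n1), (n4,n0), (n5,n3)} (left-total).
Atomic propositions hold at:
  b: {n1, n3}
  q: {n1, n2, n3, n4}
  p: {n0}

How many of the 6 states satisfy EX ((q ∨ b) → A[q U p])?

Sat(q ∨ b) = {n1, n2, n3, n4}
A[q U p]: least fixpoint, start Z0 = Sat(p) = {n0}, add states in Sat(q) with every successor in Z. Z1 = {n0, n4}; Z2 = {n0, n2, n4}; fixed.
Sat(A[q U p]) = {n0, n2, n4}
Sat((q ∨ b) → A[q U p]) = {n0, n2, n4, n5}
Sat(EX ((q ∨ b) → A[q U p])) = {s : some successor in {n0, n2, n4, n5}} = {n0, n1, n2, n4}
|Sat(EX ((q ∨ b) → A[q U p]))| = |{n0, n1, n2, n4}| = 4.

4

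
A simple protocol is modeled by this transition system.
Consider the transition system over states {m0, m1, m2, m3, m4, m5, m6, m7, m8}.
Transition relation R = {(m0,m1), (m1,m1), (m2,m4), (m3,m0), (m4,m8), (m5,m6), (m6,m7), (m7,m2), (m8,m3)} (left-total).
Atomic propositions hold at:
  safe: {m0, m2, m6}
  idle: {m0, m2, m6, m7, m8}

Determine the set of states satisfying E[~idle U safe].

{m0, m2, m3, m5, m6}

Sat(~idle) = {m1, m3, m4, m5}
E[~idle U safe]: least fixpoint, start Z0 = Sat(safe) = {m0, m2, m6}, add states in Sat(~idle) with some successor in Z. Z1 = {m0, m2, m3, m5, m6}; fixed.
Sat(E[~idle U safe]) = {m0, m2, m3, m5, m6}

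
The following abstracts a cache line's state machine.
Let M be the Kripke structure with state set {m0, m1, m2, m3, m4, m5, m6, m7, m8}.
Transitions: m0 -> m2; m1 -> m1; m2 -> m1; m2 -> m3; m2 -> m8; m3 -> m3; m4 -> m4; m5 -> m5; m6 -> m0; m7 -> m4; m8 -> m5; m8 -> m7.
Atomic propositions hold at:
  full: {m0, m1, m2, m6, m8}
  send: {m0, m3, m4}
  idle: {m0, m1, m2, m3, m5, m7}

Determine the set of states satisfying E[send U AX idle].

{m0, m1, m3, m5, m6, m8}

Sat(AX idle) = {s : every successor in {m0, m1, m2, m3, m5, m7}} = {m0, m1, m3, m5, m6, m8}
E[send U AX idle]: least fixpoint, start Z0 = Sat(AX idle) = {m0, m1, m3, m5, m6, m8}, add states in Sat(send) with some successor in Z. Already a fixed point.
Sat(E[send U AX idle]) = {m0, m1, m3, m5, m6, m8}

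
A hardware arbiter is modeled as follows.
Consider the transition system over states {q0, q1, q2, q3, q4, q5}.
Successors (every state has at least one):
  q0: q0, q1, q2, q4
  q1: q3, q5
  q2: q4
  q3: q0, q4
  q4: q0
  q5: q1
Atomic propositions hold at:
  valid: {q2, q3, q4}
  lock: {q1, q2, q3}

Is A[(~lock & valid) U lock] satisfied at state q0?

No

Sat(~lock) = {q0, q4, q5}
Sat(~lock & valid) = {q4}
A[(~lock & valid) U lock]: least fixpoint, start Z0 = Sat(lock) = {q1, q2, q3}, add states in Sat(~lock & valid) with every successor in Z. Already a fixed point.
Sat(A[(~lock & valid) U lock]) = {q1, q2, q3}
q0 ∉ Sat(A[(~lock & valid) U lock]) = {q1, q2, q3}, so the formula does not hold at q0.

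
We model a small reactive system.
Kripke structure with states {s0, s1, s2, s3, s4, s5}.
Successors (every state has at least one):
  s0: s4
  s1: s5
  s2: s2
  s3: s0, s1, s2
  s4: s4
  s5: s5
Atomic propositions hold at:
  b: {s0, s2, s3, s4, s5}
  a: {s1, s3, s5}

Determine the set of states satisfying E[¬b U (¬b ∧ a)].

Sat(¬b) = {s1}
Sat(¬b ∧ a) = {s1}
E[¬b U (¬b ∧ a)]: least fixpoint, start Z0 = Sat((¬b ∧ a)) = {s1}, add states in Sat(¬b) with some successor in Z. Already a fixed point.
Sat(E[¬b U (¬b ∧ a)]) = {s1}

{s1}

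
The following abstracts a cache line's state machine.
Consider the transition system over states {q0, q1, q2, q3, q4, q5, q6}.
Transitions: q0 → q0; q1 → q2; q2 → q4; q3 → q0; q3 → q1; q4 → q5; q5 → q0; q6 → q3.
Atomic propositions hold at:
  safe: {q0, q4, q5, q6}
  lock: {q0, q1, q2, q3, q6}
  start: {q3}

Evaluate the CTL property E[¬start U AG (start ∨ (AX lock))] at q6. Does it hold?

Sat(¬start) = {q0, q1, q2, q4, q5, q6}
Sat(AX lock) = {s : every successor in {q0, q1, q2, q3, q6}} = {q0, q1, q3, q5, q6}
Sat(start ∨ (AX lock)) = {q0, q1, q3, q5, q6}
AG (start ∨ (AX lock)): greatest fixpoint, start Z0 = {q0, q1, q3, q5, q6}, keep only states in Sat with every successor in Z. Z1 = {q0, q3, q5, q6}; Z2 = {q0, q5, q6}; Z3 = {q0, q5}; fixed.
Sat(AG (start ∨ (AX lock))) = {q0, q5}
E[¬start U AG (start ∨ (AX lock))]: least fixpoint, start Z0 = Sat(AG (start ∨ (AX lock))) = {q0, q5}, add states in Sat(¬start) with some successor in Z. Z1 = {q0, q4, q5}; Z2 = {q0, q2, q4, q5}; Z3 = {q0, q1, q2, q4, q5}; fixed.
Sat(E[¬start U AG (start ∨ (AX lock))]) = {q0, q1, q2, q4, q5}
q6 ∉ Sat(E[¬start U AG (start ∨ (AX lock))]) = {q0, q1, q2, q4, q5}, so the formula does not hold at q6.

No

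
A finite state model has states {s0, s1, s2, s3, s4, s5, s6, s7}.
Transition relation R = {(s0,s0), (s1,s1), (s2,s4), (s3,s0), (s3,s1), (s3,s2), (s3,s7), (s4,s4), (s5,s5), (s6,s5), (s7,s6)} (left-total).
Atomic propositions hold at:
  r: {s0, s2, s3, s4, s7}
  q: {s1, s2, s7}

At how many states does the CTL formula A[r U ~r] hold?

4

Sat(~r) = {s1, s5, s6}
A[r U ~r]: least fixpoint, start Z0 = Sat(~r) = {s1, s5, s6}, add states in Sat(r) with every successor in Z. Z1 = {s1, s5, s6, s7}; fixed.
Sat(A[r U ~r]) = {s1, s5, s6, s7}
|Sat(A[r U ~r])| = |{s1, s5, s6, s7}| = 4.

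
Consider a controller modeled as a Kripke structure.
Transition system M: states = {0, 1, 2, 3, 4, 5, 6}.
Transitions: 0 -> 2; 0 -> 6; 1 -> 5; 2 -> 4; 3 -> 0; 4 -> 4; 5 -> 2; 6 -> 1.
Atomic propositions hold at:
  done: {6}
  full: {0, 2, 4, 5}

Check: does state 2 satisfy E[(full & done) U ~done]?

Sat(full & done) = ∅
Sat(~done) = {0, 1, 2, 3, 4, 5}
E[(full & done) U ~done]: least fixpoint, start Z0 = Sat(~done) = {0, 1, 2, 3, 4, 5}, add states in Sat(full & done) with some successor in Z. Already a fixed point.
Sat(E[(full & done) U ~done]) = {0, 1, 2, 3, 4, 5}
2 ∈ Sat(E[(full & done) U ~done]) = {0, 1, 2, 3, 4, 5}, so the formula holds at 2.

Yes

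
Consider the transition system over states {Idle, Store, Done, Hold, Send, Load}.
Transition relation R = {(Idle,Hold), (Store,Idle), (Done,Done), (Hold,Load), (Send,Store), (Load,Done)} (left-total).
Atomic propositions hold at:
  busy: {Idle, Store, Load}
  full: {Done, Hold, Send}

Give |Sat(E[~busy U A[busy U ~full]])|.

Sat(~busy) = {Done, Hold, Send}
Sat(~full) = {Idle, Store, Load}
A[busy U ~full]: least fixpoint, start Z0 = Sat(~full) = {Idle, Store, Load}, add states in Sat(busy) with every successor in Z. Already a fixed point.
Sat(A[busy U ~full]) = {Idle, Store, Load}
E[~busy U A[busy U ~full]]: least fixpoint, start Z0 = Sat(A[busy U ~full]) = {Idle, Store, Load}, add states in Sat(~busy) with some successor in Z. Z1 = {Idle, Store, Hold, Send, Load}; fixed.
Sat(E[~busy U A[busy U ~full]]) = {Idle, Store, Hold, Send, Load}
|Sat(E[~busy U A[busy U ~full]])| = |{Idle, Store, Hold, Send, Load}| = 5.

5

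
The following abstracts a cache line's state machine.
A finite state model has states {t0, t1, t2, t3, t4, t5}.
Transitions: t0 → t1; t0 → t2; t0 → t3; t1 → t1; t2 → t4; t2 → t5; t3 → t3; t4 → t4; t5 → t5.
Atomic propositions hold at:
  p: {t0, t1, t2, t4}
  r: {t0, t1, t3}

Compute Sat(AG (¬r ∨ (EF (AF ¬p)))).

Sat(¬r) = {t2, t4, t5}
Sat(¬p) = {t3, t5}
AF ¬p: least fixpoint, start Z0 = {t3, t5}, add states with every successor in Z. Already a fixed point.
Sat(AF ¬p) = {t3, t5}
EF (AF ¬p): least fixpoint, start Z0 = {t3, t5}, add states with some successor in Z. Z1 = {t0, t2, t3, t5}; fixed.
Sat(EF (AF ¬p)) = {t0, t2, t3, t5}
Sat(¬r ∨ (EF (AF ¬p))) = {t0, t2, t3, t4, t5}
AG (¬r ∨ (EF (AF ¬p))): greatest fixpoint, start Z0 = {t0, t2, t3, t4, t5}, keep only states in Sat with every successor in Z. Z1 = {t2, t3, t4, t5}; fixed.
Sat(AG (¬r ∨ (EF (AF ¬p)))) = {t2, t3, t4, t5}

{t2, t3, t4, t5}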